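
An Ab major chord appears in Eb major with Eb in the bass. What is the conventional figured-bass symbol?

6/4

Eb is the fifth of Ab major, so the chord is in second inversion.
A triad in second inversion is figured 6/4, conventionally abbreviated 6/4.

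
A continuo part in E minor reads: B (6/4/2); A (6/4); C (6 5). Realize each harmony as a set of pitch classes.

B (6/4/2): B, C, E, G.
A (6/4): A, D, F#.
C (6/5/3): C, E, G, A.

B, C, E, G | A, D, F# | C, E, G, A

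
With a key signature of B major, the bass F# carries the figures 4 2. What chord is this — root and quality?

G# minor seventh

The figures 4 2 indicate a seventh chord in third inversion.
In third inversion the root lies a second above the bass: a second above F# in B major is G#.
The chord tones are F#, G#, B, D#, giving G# minor seventh.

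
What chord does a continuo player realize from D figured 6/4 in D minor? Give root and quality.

The figures 6/4 indicate a triad in second inversion.
In second inversion the root lies a fourth above the bass: a fourth above D in D minor is G.
The chord tones are D, G, Bb, giving G minor.

G minor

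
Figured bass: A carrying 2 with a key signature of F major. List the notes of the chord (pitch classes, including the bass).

A, Bb, D, F

The written figures 2 are shorthand for 6/4/2: the 6/4 are implied.
A second above A in this key is Bb.
A fourth above A in this key is D.
A sixth above A in this key is F.
Together with the bass A, this spells Bb major seventh in third inversion.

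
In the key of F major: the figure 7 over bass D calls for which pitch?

Counting 6 letter steps above D lands on C; in F major, that letter is C.

C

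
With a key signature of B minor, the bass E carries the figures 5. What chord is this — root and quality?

E minor

The figures 5 indicate a triad in root position.
In root position the bass is the root, so the root is E.
The chord tones are E, G, B, giving E minor.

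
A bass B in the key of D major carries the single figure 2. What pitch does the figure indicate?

Counting 1 letter step above B lands on C; in D major, that letter is C#.

C#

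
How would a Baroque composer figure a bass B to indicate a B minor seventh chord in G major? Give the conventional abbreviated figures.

7

B is the root of B minor seventh, so the chord is in root position.
A seventh chord in root position is figured 7/5/3, conventionally abbreviated 7.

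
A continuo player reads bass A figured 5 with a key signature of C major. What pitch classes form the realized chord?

A, C, E

The written figures 5 are shorthand for 5/3: the 3 is implied.
A third above A in this key is C.
A fifth above A in this key is E.
Together with the bass A, this spells A minor in root position.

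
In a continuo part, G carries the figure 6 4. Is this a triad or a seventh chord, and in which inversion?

triad, second inversion

Intervals of 6/4 above the bass form a triad; the bass is the fifth, so this is second inversion.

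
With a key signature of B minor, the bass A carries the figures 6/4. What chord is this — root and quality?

The figures 6/4 indicate a triad in second inversion.
In second inversion the root lies a fourth above the bass: a fourth above A in B minor is D.
The chord tones are A, D, F#, giving D major.

D major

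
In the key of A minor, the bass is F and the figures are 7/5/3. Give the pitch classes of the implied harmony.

A third above F in this key is A.
A fifth above F in this key is C.
A seventh above F in this key is E.
Together with the bass F, this spells F major seventh in root position.

F, A, C, E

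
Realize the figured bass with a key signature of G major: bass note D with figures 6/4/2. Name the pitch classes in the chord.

D, E, G, B

A second above D in this key is E.
A fourth above D in this key is G.
A sixth above D in this key is B.
Together with the bass D, this spells E minor seventh in third inversion.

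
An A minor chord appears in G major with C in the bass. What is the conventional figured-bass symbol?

C is the third of A minor, so the chord is in first inversion.
A triad in first inversion is figured 6/3, conventionally abbreviated 6.

6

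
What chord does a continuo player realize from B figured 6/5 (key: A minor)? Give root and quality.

The figures 6/5 indicate a seventh chord in first inversion.
In first inversion the root lies a sixth above the bass: a sixth above B in A minor is G.
The chord tones are B, D, F, G, giving G dominant seventh.

G dominant seventh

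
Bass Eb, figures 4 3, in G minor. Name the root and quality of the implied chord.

The figures 4 3 indicate a seventh chord in second inversion.
In second inversion the root lies a fourth above the bass: a fourth above Eb in G minor is A.
The chord tones are Eb, G, A, C, giving A half-diminished seventh.

A half-diminished seventh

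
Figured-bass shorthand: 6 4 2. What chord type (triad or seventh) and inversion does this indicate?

Intervals of 6/4/2 above the bass form a seventh chord; the bass is the seventh, so this is third inversion.

seventh chord, third inversion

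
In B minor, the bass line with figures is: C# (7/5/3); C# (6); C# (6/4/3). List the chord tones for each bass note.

C#, E, G, B | C#, E, A | C#, E, F#, A

C# (7/5/3): C#, E, G, B.
C# (6/3): C#, E, A.
C# (6/4/3): C#, E, F#, A.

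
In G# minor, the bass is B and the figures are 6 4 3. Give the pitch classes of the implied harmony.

A third above B in this key is D#.
A fourth above B in this key is E.
A sixth above B in this key is G#.
Together with the bass B, this spells E major seventh in second inversion.

B, D#, E, G#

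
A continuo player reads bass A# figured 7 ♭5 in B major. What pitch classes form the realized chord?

A#, C#, Eb, G#

The written figures 7 ♭5 are shorthand for 7/5/3: the 3 is implied.
A third above A# in this key is C#.
A fifth above A# in this key is E, lowered to Eb by the flat.
A seventh above A# in this key is G#.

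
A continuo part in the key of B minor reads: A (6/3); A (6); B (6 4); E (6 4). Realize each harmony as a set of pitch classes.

A (6/3): A, C#, F#.
A (6/3): A, C#, F#.
B (6/4): B, E, G.
E (6/4): E, A, C#.

A, C#, F# | A, C#, F# | B, E, G | E, A, C#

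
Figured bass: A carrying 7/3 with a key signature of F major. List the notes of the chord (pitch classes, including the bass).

The written figures 7/3 are shorthand for 7/5/3: the 5 is implied.
A third above A in this key is C.
A fifth above A in this key is E.
A seventh above A in this key is G.
Together with the bass A, this spells A minor seventh in root position.

A, C, E, G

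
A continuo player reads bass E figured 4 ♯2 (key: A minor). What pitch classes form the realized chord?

E, F#, A, C

The written figures 4 ♯2 are shorthand for 6/4/2: the 6 is implied.
A second above E in this key is F, raised to F# by the sharp.
A fourth above E in this key is A.
A sixth above E in this key is C.
Together with the bass E, this spells F# half-diminished seventh in third inversion.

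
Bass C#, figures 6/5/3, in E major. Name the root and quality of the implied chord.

The figures 6/5/3 indicate a seventh chord in first inversion.
In first inversion the root lies a sixth above the bass: a sixth above C# in E major is A.
The chord tones are C#, E, G#, A, giving A major seventh.

A major seventh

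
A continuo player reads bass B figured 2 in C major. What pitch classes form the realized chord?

B, C, E, G

The written figures 2 are shorthand for 6/4/2: the 6/4 are implied.
A second above B in this key is C.
A fourth above B in this key is E.
A sixth above B in this key is G.
Together with the bass B, this spells C major seventh in third inversion.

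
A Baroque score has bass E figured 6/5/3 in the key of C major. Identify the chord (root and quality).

C major seventh

The figures 6/5/3 indicate a seventh chord in first inversion.
In first inversion the root lies a sixth above the bass: a sixth above E in C major is C.
The chord tones are E, G, B, C, giving C major seventh.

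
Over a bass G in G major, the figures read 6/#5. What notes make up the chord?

The written figures 6/#5 are shorthand for 6/5/3: the 3 is implied.
A third above G in this key is B.
A fifth above G in this key is D, raised to D# by the sharp.
A sixth above G in this key is E.
Together with the bass G, this spells E minor-major seventh in first inversion.

G, B, D#, E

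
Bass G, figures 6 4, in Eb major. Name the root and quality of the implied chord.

The figures 6 4 indicate a triad in second inversion.
In second inversion the root lies a fourth above the bass: a fourth above G in Eb major is C.
The chord tones are G, C, Eb, giving C minor.

C minor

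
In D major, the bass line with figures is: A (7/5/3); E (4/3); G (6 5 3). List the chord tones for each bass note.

A, C#, E, G | E, G, A, C# | G, B, D, E

A (7/5/3): A, C#, E, G.
E (6/4/3): E, G, A, C#.
G (6/5/3): G, B, D, E.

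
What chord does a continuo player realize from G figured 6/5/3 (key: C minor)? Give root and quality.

The figures 6/5/3 indicate a seventh chord in first inversion.
In first inversion the root lies a sixth above the bass: a sixth above G in C minor is Eb.
The chord tones are G, Bb, D, Eb, giving Eb major seventh.

Eb major seventh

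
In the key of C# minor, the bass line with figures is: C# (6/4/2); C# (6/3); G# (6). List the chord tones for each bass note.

C#, D#, F#, A | C#, E, A | G#, B, E

C# (6/4/2): C#, D#, F#, A.
C# (6/3): C#, E, A.
G# (6/3): G#, B, E.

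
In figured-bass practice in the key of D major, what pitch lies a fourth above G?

Counting 3 letter steps above G lands on C; in D major, that letter is C#.

C#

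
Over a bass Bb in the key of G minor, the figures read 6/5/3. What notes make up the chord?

A third above Bb in this key is D.
A fifth above Bb in this key is F.
A sixth above Bb in this key is G.
Together with the bass Bb, this spells G minor seventh in first inversion.

Bb, D, F, G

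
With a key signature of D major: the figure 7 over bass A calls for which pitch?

Counting 6 letter steps above A lands on G; in D major, that letter is G.

G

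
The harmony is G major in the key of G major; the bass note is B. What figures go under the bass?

6

B is the third of G major, so the chord is in first inversion.
A triad in first inversion is figured 6/3, conventionally abbreviated 6.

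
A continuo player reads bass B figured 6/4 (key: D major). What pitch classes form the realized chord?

B, E, G

A fourth above B in this key is E.
A sixth above B in this key is G.
Together with the bass B, this spells E minor in second inversion.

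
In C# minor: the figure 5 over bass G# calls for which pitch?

Counting 4 letter steps above G# lands on D; in C# minor, that letter is D#.

D#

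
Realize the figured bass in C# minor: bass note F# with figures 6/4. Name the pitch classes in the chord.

A fourth above F# in this key is B.
A sixth above F# in this key is D#.
Together with the bass F#, this spells B major in second inversion.

F#, B, D#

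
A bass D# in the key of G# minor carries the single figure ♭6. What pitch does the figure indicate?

Bb

Counting 5 letter steps above D# lands on B; in G# minor, that letter is B.
The b6 figure lowers it a semitone, giving Bb.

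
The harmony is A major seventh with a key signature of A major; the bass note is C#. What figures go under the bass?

6/5

C# is the third of A major seventh, so the chord is in first inversion.
A seventh chord in first inversion is figured 6/5/3, conventionally abbreviated 6/5.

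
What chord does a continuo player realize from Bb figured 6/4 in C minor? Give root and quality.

Eb major

The figures 6/4 indicate a triad in second inversion.
In second inversion the root lies a fourth above the bass: a fourth above Bb in C minor is Eb.
The chord tones are Bb, Eb, G, giving Eb major.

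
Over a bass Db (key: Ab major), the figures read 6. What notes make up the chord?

The written figures 6 are shorthand for 6/3: the 3 is implied.
A third above Db in this key is F.
A sixth above Db in this key is Bb.
Together with the bass Db, this spells Bb minor in first inversion.

Db, F, Bb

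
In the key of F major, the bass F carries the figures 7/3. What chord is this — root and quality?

F major seventh

The figures 7/3 indicate a seventh chord in root position.
In root position the bass is the root, so the root is F.
The chord tones are F, A, C, E, giving F major seventh.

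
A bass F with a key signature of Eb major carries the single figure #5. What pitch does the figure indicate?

Counting 4 letter steps above F lands on C; in Eb major, that letter is C.
The #5 figure raises it a semitone, giving C#.

C#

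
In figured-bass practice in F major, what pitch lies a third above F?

Counting 2 letter steps above F lands on A; in F major, that letter is A.

A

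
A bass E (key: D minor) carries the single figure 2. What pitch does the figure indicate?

Counting 1 letter step above E lands on F; in D minor, that letter is F.

F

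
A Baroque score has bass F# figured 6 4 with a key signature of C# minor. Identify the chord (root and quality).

B major

The figures 6 4 indicate a triad in second inversion.
In second inversion the root lies a fourth above the bass: a fourth above F# in C# minor is B.
The chord tones are F#, B, D#, giving B major.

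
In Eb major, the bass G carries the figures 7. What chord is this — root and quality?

G minor seventh

The figures 7 indicate a seventh chord in root position.
In root position the bass is the root, so the root is G.
The chord tones are G, Bb, D, F, giving G minor seventh.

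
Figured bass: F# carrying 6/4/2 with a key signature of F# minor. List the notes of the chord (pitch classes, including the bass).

A second above F# in this key is G#.
A fourth above F# in this key is B.
A sixth above F# in this key is D.
Together with the bass F#, this spells G# half-diminished seventh in third inversion.

F#, G#, B, D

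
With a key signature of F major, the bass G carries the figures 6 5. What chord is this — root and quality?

E half-diminished seventh

The figures 6 5 indicate a seventh chord in first inversion.
In first inversion the root lies a sixth above the bass: a sixth above G in F major is E.
The chord tones are G, Bb, D, E, giving E half-diminished seventh.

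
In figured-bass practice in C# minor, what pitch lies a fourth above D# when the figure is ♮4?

Counting 3 letter steps above D# lands on G; in C# minor, that letter is G#.
The ♮4 figure makes it natural, giving G.

G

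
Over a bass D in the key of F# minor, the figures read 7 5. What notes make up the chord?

D, F#, A, C#

The written figures 7 5 are shorthand for 7/5/3: the 3 is implied.
A third above D in this key is F#.
A fifth above D in this key is A.
A seventh above D in this key is C#.
Together with the bass D, this spells D major seventh in root position.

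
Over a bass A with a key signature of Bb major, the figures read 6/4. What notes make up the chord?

A fourth above A in this key is D.
A sixth above A in this key is F.
Together with the bass A, this spells D minor in second inversion.

A, D, F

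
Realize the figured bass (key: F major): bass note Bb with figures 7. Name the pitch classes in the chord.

Bb, D, F, A

The written figures 7 are shorthand for 7/5/3: the 5/3 are implied.
A third above Bb in this key is D.
A fifth above Bb in this key is F.
A seventh above Bb in this key is A.
Together with the bass Bb, this spells Bb major seventh in root position.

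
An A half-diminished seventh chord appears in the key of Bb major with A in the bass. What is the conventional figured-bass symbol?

7

A is the root of A half-diminished seventh, so the chord is in root position.
A seventh chord in root position is figured 7/5/3, conventionally abbreviated 7.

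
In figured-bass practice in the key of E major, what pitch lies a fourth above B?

E

Counting 3 letter steps above B lands on E; in E major, that letter is E.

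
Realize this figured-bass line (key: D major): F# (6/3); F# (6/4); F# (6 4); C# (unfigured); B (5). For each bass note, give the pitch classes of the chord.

F# (6/3): F#, A, D.
F# (6/4): F#, B, D.
F# (6/4): F#, B, D.
C# (5/3): C#, E, G.
B (5/3): B, D, F#.

F#, A, D | F#, B, D | F#, B, D | C#, E, G | B, D, F#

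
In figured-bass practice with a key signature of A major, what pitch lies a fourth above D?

G#

Counting 3 letter steps above D lands on G; in A major, that letter is G#.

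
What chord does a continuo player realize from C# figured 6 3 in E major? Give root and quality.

A major

The figures 6 3 indicate a triad in first inversion.
In first inversion the root lies a sixth above the bass: a sixth above C# in E major is A.
The chord tones are C#, E, A, giving A major.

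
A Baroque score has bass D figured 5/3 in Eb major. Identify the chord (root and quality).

D diminished

The figures 5/3 indicate a triad in root position.
In root position the bass is the root, so the root is D.
The chord tones are D, F, Ab, giving D diminished.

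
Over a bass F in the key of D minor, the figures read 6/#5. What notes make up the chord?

F, A, C#, D

The written figures 6/#5 are shorthand for 6/5/3: the 3 is implied.
A third above F in this key is A.
A fifth above F in this key is C, raised to C# by the sharp.
A sixth above F in this key is D.
Together with the bass F, this spells D minor-major seventh in first inversion.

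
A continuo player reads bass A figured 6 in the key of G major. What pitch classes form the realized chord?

A, C, F#

The written figures 6 are shorthand for 6/3: the 3 is implied.
A third above A in this key is C.
A sixth above A in this key is F#.
Together with the bass A, this spells F# diminished in first inversion.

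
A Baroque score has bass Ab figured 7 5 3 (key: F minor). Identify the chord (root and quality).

Ab major seventh

The figures 7 5 3 indicate a seventh chord in root position.
In root position the bass is the root, so the root is Ab.
The chord tones are Ab, C, Eb, G, giving Ab major seventh.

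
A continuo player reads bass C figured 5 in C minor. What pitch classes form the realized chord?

The written figures 5 are shorthand for 5/3: the 3 is implied.
A third above C in this key is Eb.
A fifth above C in this key is G.
Together with the bass C, this spells C minor in root position.

C, Eb, G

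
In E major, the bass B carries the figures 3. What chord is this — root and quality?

The figures 3 indicate a triad in root position.
In root position the bass is the root, so the root is B.
The chord tones are B, D#, F#, giving B major.

B major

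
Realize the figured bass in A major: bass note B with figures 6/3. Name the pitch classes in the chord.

B, D, G#

A third above B in this key is D.
A sixth above B in this key is G#.
Together with the bass B, this spells G# diminished in first inversion.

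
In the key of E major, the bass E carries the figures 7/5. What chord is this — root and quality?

E major seventh

The figures 7/5 indicate a seventh chord in root position.
In root position the bass is the root, so the root is E.
The chord tones are E, G#, B, D#, giving E major seventh.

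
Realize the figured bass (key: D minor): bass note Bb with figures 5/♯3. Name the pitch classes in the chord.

Bb, D#, F

A third above Bb in this key is D, raised to D# by the sharp.
A fifth above Bb in this key is F.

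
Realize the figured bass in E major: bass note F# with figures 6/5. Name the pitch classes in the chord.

The written figures 6/5 are shorthand for 6/5/3: the 3 is implied.
A third above F# in this key is A.
A fifth above F# in this key is C#.
A sixth above F# in this key is D#.
Together with the bass F#, this spells D# half-diminished seventh in first inversion.

F#, A, C#, D#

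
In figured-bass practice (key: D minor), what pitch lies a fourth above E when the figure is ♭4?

Counting 3 letter steps above E lands on A; in D minor, that letter is A.
The b4 figure lowers it a semitone, giving Ab.

Ab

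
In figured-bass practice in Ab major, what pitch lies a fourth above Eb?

Ab

Counting 3 letter steps above Eb lands on A; in Ab major, that letter is Ab.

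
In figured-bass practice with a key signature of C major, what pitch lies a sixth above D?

B

Counting 5 letter steps above D lands on B; in C major, that letter is B.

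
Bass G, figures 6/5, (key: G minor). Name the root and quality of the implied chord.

The figures 6/5 indicate a seventh chord in first inversion.
In first inversion the root lies a sixth above the bass: a sixth above G in G minor is Eb.
The chord tones are G, Bb, D, Eb, giving Eb major seventh.

Eb major seventh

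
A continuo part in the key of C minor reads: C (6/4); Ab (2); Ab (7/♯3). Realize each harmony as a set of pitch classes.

C (6/4): C, F, Ab.
Ab (6/4/2): Ab, Bb, D, F.
Ab (7/5/#3): Ab, C#, Eb, G.

C, F, Ab | Ab, Bb, D, F | Ab, C#, Eb, G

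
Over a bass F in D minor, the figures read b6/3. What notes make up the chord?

F, A, Db

A third above F in this key is A.
A sixth above F in this key is D, lowered to Db by the flat.
Together with the bass F, this spells Db augmented in first inversion.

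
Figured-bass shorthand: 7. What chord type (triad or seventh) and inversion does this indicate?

7 is shorthand for 7/5/3.
Intervals of 7/5/3 above the bass form a seventh chord; the bass is the root, so this is root position.

seventh chord, root position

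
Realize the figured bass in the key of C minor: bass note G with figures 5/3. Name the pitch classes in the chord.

A third above G in this key is Bb.
A fifth above G in this key is D.
Together with the bass G, this spells G minor in root position.

G, Bb, D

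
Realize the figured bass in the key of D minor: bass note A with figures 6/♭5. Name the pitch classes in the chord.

The written figures 6/♭5 are shorthand for 6/5/3: the 3 is implied.
A third above A in this key is C.
A fifth above A in this key is E, lowered to Eb by the flat.
A sixth above A in this key is F.
Together with the bass A, this spells F dominant seventh in first inversion.

A, C, Eb, F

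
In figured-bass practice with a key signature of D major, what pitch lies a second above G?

A

Counting 1 letter step above G lands on A; in D major, that letter is A.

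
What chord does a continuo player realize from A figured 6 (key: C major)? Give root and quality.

F major

The figures 6 indicate a triad in first inversion.
In first inversion the root lies a sixth above the bass: a sixth above A in C major is F.
The chord tones are A, C, F, giving F major.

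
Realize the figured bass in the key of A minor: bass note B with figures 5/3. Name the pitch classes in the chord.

B, D, F

A third above B in this key is D.
A fifth above B in this key is F.
Together with the bass B, this spells B diminished in root position.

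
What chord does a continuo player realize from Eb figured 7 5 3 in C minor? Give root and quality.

The figures 7 5 3 indicate a seventh chord in root position.
In root position the bass is the root, so the root is Eb.
The chord tones are Eb, G, Bb, D, giving Eb major seventh.

Eb major seventh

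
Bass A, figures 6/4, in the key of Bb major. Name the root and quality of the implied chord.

The figures 6/4 indicate a triad in second inversion.
In second inversion the root lies a fourth above the bass: a fourth above A in Bb major is D.
The chord tones are A, D, F, giving D minor.

D minor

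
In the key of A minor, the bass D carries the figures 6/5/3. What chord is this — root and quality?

The figures 6/5/3 indicate a seventh chord in first inversion.
In first inversion the root lies a sixth above the bass: a sixth above D in A minor is B.
The chord tones are D, F, A, B, giving B half-diminished seventh.

B half-diminished seventh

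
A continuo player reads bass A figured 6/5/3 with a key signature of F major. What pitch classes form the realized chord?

A, C, E, F

A third above A in this key is C.
A fifth above A in this key is E.
A sixth above A in this key is F.
Together with the bass A, this spells F major seventh in first inversion.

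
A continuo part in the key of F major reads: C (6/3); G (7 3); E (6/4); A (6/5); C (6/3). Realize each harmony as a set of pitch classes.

C, E, A | G, Bb, D, F | E, A, C | A, C, E, F | C, E, A

C (6/3): C, E, A.
G (7/5/3): G, Bb, D, F.
E (6/4): E, A, C.
A (6/5/3): A, C, E, F.
C (6/3): C, E, A.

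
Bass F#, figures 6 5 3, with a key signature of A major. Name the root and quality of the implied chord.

D major seventh

The figures 6 5 3 indicate a seventh chord in first inversion.
In first inversion the root lies a sixth above the bass: a sixth above F# in A major is D.
The chord tones are F#, A, C#, D, giving D major seventh.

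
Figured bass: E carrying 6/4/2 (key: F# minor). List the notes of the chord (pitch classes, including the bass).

E, F#, A, C#

A second above E in this key is F#.
A fourth above E in this key is A.
A sixth above E in this key is C#.
Together with the bass E, this spells F# minor seventh in third inversion.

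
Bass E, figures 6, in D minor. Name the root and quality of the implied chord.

C major

The figures 6 indicate a triad in first inversion.
In first inversion the root lies a sixth above the bass: a sixth above E in D minor is C.
The chord tones are E, G, C, giving C major.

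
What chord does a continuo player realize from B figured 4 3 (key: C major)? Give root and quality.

E minor seventh

The figures 4 3 indicate a seventh chord in second inversion.
In second inversion the root lies a fourth above the bass: a fourth above B in C major is E.
The chord tones are B, D, E, G, giving E minor seventh.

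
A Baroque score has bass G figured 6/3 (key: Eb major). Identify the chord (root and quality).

Eb major

The figures 6/3 indicate a triad in first inversion.
In first inversion the root lies a sixth above the bass: a sixth above G in Eb major is Eb.
The chord tones are G, Bb, Eb, giving Eb major.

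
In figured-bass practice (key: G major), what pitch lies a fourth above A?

D

Counting 3 letter steps above A lands on D; in G major, that letter is D.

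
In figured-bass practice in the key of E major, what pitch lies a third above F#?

A

Counting 2 letter steps above F# lands on A; in E major, that letter is A.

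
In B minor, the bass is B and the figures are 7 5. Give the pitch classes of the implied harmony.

The written figures 7 5 are shorthand for 7/5/3: the 3 is implied.
A third above B in this key is D.
A fifth above B in this key is F#.
A seventh above B in this key is A.
Together with the bass B, this spells B minor seventh in root position.

B, D, F#, A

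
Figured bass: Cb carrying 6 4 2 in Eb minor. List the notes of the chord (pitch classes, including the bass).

Cb, Db, F, Ab

A second above Cb in this key is Db.
A fourth above Cb in this key is F.
A sixth above Cb in this key is Ab.
Together with the bass Cb, this spells Db dominant seventh in third inversion.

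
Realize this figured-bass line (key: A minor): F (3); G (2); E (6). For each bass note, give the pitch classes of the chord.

F (5/3): F, A, C.
G (6/4/2): G, A, C, E.
E (6/3): E, G, C.

F, A, C | G, A, C, E | E, G, C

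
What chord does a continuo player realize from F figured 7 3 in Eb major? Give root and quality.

F minor seventh

The figures 7 3 indicate a seventh chord in root position.
In root position the bass is the root, so the root is F.
The chord tones are F, Ab, C, Eb, giving F minor seventh.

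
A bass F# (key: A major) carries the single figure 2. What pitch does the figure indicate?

Counting 1 letter step above F# lands on G; in A major, that letter is G#.

G#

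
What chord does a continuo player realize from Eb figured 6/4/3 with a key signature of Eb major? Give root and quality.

The figures 6/4/3 indicate a seventh chord in second inversion.
In second inversion the root lies a fourth above the bass: a fourth above Eb in Eb major is Ab.
The chord tones are Eb, G, Ab, C, giving Ab major seventh.

Ab major seventh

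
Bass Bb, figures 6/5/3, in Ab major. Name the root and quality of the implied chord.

The figures 6/5/3 indicate a seventh chord in first inversion.
In first inversion the root lies a sixth above the bass: a sixth above Bb in Ab major is G.
The chord tones are Bb, Db, F, G, giving G half-diminished seventh.

G half-diminished seventh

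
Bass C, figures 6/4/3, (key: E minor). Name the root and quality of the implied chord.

The figures 6/4/3 indicate a seventh chord in second inversion.
In second inversion the root lies a fourth above the bass: a fourth above C in E minor is F#.
The chord tones are C, E, F#, A, giving F# half-diminished seventh.

F# half-diminished seventh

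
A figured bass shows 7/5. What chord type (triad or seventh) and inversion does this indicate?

7/5 is shorthand for 7/5/3.
Intervals of 7/5/3 above the bass form a seventh chord; the bass is the root, so this is root position.

seventh chord, root position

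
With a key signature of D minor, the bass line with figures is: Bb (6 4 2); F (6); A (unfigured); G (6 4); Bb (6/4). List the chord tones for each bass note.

Bb (6/4/2): Bb, C, E, G.
F (6/3): F, A, D.
A (5/3): A, C, E.
G (6/4): G, C, E.
Bb (6/4): Bb, E, G.

Bb, C, E, G | F, A, D | A, C, E | G, C, E | Bb, E, G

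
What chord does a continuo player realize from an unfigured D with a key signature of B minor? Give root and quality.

D major

An unfigured bass indicates a triad in root position.
In root position the bass is the root, so the root is D.
The chord tones are D, F#, A, giving D major.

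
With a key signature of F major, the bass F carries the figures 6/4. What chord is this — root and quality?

Bb major

The figures 6/4 indicate a triad in second inversion.
In second inversion the root lies a fourth above the bass: a fourth above F in F major is Bb.
The chord tones are F, Bb, D, giving Bb major.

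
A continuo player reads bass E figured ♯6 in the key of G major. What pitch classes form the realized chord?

E, G, C#

The written figures ♯6 are shorthand for 6/3: the 3 is implied.
A third above E in this key is G.
A sixth above E in this key is C, raised to C# by the sharp.
Together with the bass E, this spells C# diminished in first inversion.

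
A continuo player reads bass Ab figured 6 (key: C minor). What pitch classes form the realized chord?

The written figures 6 are shorthand for 6/3: the 3 is implied.
A third above Ab in this key is C.
A sixth above Ab in this key is F.
Together with the bass Ab, this spells F minor in first inversion.

Ab, C, F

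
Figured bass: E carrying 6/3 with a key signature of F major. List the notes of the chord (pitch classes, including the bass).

E, G, C

A third above E in this key is G.
A sixth above E in this key is C.
Together with the bass E, this spells C major in first inversion.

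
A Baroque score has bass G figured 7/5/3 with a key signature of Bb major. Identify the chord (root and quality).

The figures 7/5/3 indicate a seventh chord in root position.
In root position the bass is the root, so the root is G.
The chord tones are G, Bb, D, F, giving G minor seventh.

G minor seventh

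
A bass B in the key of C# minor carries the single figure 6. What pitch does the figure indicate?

Counting 5 letter steps above B lands on G; in C# minor, that letter is G#.

G#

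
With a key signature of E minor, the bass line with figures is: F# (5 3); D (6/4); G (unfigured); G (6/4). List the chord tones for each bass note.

F#, A, C | D, G, B | G, B, D | G, C, E

F# (5/3): F#, A, C.
D (6/4): D, G, B.
G (5/3): G, B, D.
G (6/4): G, C, E.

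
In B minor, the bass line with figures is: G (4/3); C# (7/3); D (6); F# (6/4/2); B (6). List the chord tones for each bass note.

G (6/4/3): G, B, C#, E.
C# (7/5/3): C#, E, G, B.
D (6/3): D, F#, B.
F# (6/4/2): F#, G, B, D.
B (6/3): B, D, G.

G, B, C#, E | C#, E, G, B | D, F#, B | F#, G, B, D | B, D, G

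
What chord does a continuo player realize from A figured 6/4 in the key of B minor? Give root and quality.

The figures 6/4 indicate a triad in second inversion.
In second inversion the root lies a fourth above the bass: a fourth above A in B minor is D.
The chord tones are A, D, F#, giving D major.

D major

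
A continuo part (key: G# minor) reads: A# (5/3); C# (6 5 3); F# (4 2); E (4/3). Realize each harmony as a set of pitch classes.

A# (5/3): A#, C#, E.
C# (6/5/3): C#, E, G#, A#.
F# (6/4/2): F#, G#, B, D#.
E (6/4/3): E, G#, A#, C#.

A#, C#, E | C#, E, G#, A# | F#, G#, B, D# | E, G#, A#, C#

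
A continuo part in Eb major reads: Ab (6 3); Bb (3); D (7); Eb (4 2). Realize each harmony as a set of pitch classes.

Ab (6/3): Ab, C, F.
Bb (5/3): Bb, D, F.
D (7/5/3): D, F, Ab, C.
Eb (6/4/2): Eb, F, Ab, C.

Ab, C, F | Bb, D, F | D, F, Ab, C | Eb, F, Ab, C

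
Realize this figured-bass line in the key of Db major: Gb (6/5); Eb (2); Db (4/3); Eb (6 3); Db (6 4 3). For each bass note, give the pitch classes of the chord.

Gb, Bb, Db, Eb | Eb, F, Ab, C | Db, F, Gb, Bb | Eb, Gb, C | Db, F, Gb, Bb

Gb (6/5/3): Gb, Bb, Db, Eb.
Eb (6/4/2): Eb, F, Ab, C.
Db (6/4/3): Db, F, Gb, Bb.
Eb (6/3): Eb, Gb, C.
Db (6/4/3): Db, F, Gb, Bb.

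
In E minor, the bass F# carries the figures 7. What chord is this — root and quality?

F# half-diminished seventh

The figures 7 indicate a seventh chord in root position.
In root position the bass is the root, so the root is F#.
The chord tones are F#, A, C, E, giving F# half-diminished seventh.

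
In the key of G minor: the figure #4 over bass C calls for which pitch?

F#

Counting 3 letter steps above C lands on F; in G minor, that letter is F.
The #4 figure raises it a semitone, giving F#.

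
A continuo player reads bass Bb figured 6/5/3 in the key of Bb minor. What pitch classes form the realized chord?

A third above Bb in this key is Db.
A fifth above Bb in this key is F.
A sixth above Bb in this key is Gb.
Together with the bass Bb, this spells Gb major seventh in first inversion.

Bb, Db, F, Gb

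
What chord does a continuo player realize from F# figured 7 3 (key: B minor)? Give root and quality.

F# minor seventh

The figures 7 3 indicate a seventh chord in root position.
In root position the bass is the root, so the root is F#.
The chord tones are F#, A, C#, E, giving F# minor seventh.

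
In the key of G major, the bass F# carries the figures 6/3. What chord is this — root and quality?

The figures 6/3 indicate a triad in first inversion.
In first inversion the root lies a sixth above the bass: a sixth above F# in G major is D.
The chord tones are F#, A, D, giving D major.

D major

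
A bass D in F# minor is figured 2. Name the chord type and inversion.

2 is shorthand for 6/4/2.
Intervals of 6/4/2 above the bass form a seventh chord; the bass is the seventh, so this is third inversion.

seventh chord, third inversion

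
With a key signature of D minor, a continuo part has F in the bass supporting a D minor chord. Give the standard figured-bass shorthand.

6

F is the third of D minor, so the chord is in first inversion.
A triad in first inversion is figured 6/3, conventionally abbreviated 6.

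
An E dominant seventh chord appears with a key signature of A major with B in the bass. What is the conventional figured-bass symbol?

4/3

B is the fifth of E dominant seventh, so the chord is in second inversion.
A seventh chord in second inversion is figured 6/4/3, conventionally abbreviated 4/3.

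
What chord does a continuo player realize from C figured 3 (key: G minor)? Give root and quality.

The figures 3 indicate a triad in root position.
In root position the bass is the root, so the root is C.
The chord tones are C, Eb, G, giving C minor.

C minor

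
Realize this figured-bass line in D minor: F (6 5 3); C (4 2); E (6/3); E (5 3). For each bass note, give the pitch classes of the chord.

F (6/5/3): F, A, C, D.
C (6/4/2): C, D, F, A.
E (6/3): E, G, C.
E (5/3): E, G, Bb.

F, A, C, D | C, D, F, A | E, G, C | E, G, Bb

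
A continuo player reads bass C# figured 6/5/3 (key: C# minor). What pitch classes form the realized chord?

A third above C# in this key is E.
A fifth above C# in this key is G#.
A sixth above C# in this key is A.
Together with the bass C#, this spells A major seventh in first inversion.

C#, E, G#, A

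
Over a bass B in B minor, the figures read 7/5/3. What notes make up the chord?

A third above B in this key is D.
A fifth above B in this key is F#.
A seventh above B in this key is A.
Together with the bass B, this spells B minor seventh in root position.

B, D, F#, A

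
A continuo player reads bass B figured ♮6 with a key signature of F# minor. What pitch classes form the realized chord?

B, D, G

The written figures ♮6 are shorthand for 6/3: the 3 is implied.
A third above B in this key is D.
A sixth above B in this key is G#, made natural (G) by the ♮ figure.
Together with the bass B, this spells G major in first inversion.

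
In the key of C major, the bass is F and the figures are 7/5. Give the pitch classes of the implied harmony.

The written figures 7/5 are shorthand for 7/5/3: the 3 is implied.
A third above F in this key is A.
A fifth above F in this key is C.
A seventh above F in this key is E.
Together with the bass F, this spells F major seventh in root position.

F, A, C, E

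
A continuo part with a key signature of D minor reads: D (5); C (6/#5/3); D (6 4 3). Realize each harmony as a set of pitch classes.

D, F, A | C, E, G#, A | D, F, G, Bb

D (5/3): D, F, A.
C (6/#5/3): C, E, G#, A.
D (6/4/3): D, F, G, Bb.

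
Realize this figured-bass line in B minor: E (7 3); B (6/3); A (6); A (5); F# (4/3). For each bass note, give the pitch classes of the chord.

E (7/5/3): E, G, B, D.
B (6/3): B, D, G.
A (6/3): A, C#, F#.
A (5/3): A, C#, E.
F# (6/4/3): F#, A, B, D.

E, G, B, D | B, D, G | A, C#, F# | A, C#, E | F#, A, B, D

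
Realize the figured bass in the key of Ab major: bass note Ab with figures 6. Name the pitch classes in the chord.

The written figures 6 are shorthand for 6/3: the 3 is implied.
A third above Ab in this key is C.
A sixth above Ab in this key is F.
Together with the bass Ab, this spells F minor in first inversion.

Ab, C, F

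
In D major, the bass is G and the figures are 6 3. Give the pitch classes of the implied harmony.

G, B, E

A third above G in this key is B.
A sixth above G in this key is E.
Together with the bass G, this spells E minor in first inversion.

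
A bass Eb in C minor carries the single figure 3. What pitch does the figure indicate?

G

Counting 2 letter steps above Eb lands on G; in C minor, that letter is G.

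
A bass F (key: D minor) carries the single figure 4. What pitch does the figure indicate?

Bb

Counting 3 letter steps above F lands on B; in D minor, that letter is Bb.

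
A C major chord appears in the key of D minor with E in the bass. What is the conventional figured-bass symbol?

6

E is the third of C major, so the chord is in first inversion.
A triad in first inversion is figured 6/3, conventionally abbreviated 6.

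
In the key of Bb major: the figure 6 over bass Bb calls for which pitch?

Counting 5 letter steps above Bb lands on G; in Bb major, that letter is G.

G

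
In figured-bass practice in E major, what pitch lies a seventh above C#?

B

Counting 6 letter steps above C# lands on B; in E major, that letter is B.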